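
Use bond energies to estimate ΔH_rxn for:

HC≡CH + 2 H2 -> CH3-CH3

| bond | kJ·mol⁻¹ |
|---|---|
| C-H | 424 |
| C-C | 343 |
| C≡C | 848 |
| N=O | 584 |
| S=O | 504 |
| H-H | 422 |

ΔH ≈ −347 kJ

Bonds broken (reactants):
  C≡C: 1 × 848 = 848
  C-H: 2 × 424 = 848
  H-H: 2 × 422 = 844
  Σ(broken) = 2540 kJ
Bonds formed (products):
  C-C: 1 × 343 = 343
  C-H: 6 × 424 = 2544
  Σ(formed) = 2887 kJ
ΔH = Σ(broken) − Σ(formed) = 2540 − 2887 = −347 kJ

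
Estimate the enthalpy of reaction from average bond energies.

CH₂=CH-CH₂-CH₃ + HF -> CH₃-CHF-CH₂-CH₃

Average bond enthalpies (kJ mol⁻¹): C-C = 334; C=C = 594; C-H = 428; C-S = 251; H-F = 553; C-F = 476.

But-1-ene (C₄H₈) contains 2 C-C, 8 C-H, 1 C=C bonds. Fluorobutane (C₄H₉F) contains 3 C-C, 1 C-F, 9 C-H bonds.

ΔH ≈ −91 kJ

Bonds broken (reactants):
  C-C: 2 × 334 = 668
  C-H: 8 × 428 = 3424
  C=C: 1 × 594 = 594
  H-F: 1 × 553 = 553
  Σ(broken) = 5239 kJ
Bonds formed (products):
  C-C: 3 × 334 = 1002
  C-F: 1 × 476 = 476
  C-H: 9 × 428 = 3852
  Σ(formed) = 5330 kJ
ΔH = Σ(broken) − Σ(formed) = 5239 − 5330 = −91 kJ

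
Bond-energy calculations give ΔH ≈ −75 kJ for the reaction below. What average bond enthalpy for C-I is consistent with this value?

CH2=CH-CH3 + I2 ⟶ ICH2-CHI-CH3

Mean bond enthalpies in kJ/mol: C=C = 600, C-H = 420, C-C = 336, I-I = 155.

Let D be the C-I bond energy.
Σ(broken) = 1×336 + 6×420 + 1×600 + 1×155 = 3611
Σ(formed) = 2×336 + 6×420 + 2×D = 3192 + 2D
ΔH = Σ(broken) − Σ(formed) = (3611) − (3192 + 2D) = +419 − 2D
Setting this equal to −75 kJ gives 2D = 494, so D = 247 kJ/mol.

D(C-I) ≈ 247 kJ/mol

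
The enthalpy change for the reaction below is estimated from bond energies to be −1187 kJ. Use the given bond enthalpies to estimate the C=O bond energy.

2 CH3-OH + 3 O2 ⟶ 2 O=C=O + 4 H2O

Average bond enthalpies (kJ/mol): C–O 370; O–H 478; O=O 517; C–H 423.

Let D be the C=O bond energy.
Σ(broken) = 6×423 + 2×370 + 2×478 + 3×517 = 5785
Σ(formed) = 4×D + 8×478 = 3824 + 4D
ΔH = Σ(broken) − Σ(formed) = (5785) − (3824 + 4D) = +1961 − 4D
Setting this equal to −1187 kJ gives 4D = 3148, so D = 787 kJ/mol.

D(C=O) ≈ 787 kJ/mol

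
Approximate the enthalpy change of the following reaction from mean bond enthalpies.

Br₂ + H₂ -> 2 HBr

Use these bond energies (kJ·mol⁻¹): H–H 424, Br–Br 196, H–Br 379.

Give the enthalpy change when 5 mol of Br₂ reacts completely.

Bonds broken (reactants):
  Br–Br: 1 × 196 = 196
  H–H: 1 × 424 = 424
  Σ(broken) = 620 kJ
Bonds formed (products):
  H–Br: 2 × 379 = 758
  Σ(formed) = 758 kJ
ΔH = Σ(broken) − Σ(formed) = 620 − 758 = −138 kJ
For 5× the reaction as written: 5 × (−138) = −690 kJ

ΔH = −690 kJ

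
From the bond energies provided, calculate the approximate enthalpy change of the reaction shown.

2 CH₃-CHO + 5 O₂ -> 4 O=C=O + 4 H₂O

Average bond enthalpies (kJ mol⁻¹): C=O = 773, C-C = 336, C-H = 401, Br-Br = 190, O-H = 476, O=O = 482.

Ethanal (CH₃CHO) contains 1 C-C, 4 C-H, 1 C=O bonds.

Bonds broken (reactants):
  C-C: 2 × 336 = 672
  C-H: 8 × 401 = 3208
  C=O: 2 × 773 = 1546
  O=O: 5 × 482 = 2410
  Σ(broken) = 7836 kJ
Bonds formed (products):
  C=O: 8 × 773 = 6184
  O-H: 8 × 476 = 3808
  Σ(formed) = 9992 kJ
ΔH = Σ(broken) − Σ(formed) = 7836 − 9992 = −2156 kJ

ΔH ≈ −2156 kJ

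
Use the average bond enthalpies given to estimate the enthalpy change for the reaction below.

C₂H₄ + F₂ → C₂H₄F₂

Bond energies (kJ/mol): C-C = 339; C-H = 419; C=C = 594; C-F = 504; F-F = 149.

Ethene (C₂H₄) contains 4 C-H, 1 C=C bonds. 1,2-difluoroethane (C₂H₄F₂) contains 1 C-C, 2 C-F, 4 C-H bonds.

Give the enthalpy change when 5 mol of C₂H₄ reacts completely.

ΔH = −3020 kJ

Bonds broken (reactants):
  C-H: 4 × 419 = 1676
  C=C: 1 × 594 = 594
  F-F: 1 × 149 = 149
  Σ(broken) = 2419 kJ
Bonds formed (products):
  C-C: 1 × 339 = 339
  C-F: 2 × 504 = 1008
  C-H: 4 × 419 = 1676
  Σ(formed) = 3023 kJ
ΔH = Σ(broken) − Σ(formed) = 2419 − 3023 = −604 kJ
For 5× the reaction as written: 5 × (−604) = −3020 kJ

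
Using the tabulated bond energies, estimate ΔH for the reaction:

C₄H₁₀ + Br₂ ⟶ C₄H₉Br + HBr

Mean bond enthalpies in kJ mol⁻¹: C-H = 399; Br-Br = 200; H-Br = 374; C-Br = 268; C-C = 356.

Bonds broken (reactants):
  Br-Br: 1 × 200 = 200
  C-C: 3 × 356 = 1068
  C-H: 10 × 399 = 3990
  Σ(broken) = 5258 kJ
Bonds formed (products):
  C-Br: 1 × 268 = 268
  C-C: 3 × 356 = 1068
  C-H: 9 × 399 = 3591
  H-Br: 1 × 374 = 374
  Σ(formed) = 5301 kJ
ΔH = Σ(broken) − Σ(formed) = 5258 − 5301 = −43 kJ

ΔH ≈ −43 kJ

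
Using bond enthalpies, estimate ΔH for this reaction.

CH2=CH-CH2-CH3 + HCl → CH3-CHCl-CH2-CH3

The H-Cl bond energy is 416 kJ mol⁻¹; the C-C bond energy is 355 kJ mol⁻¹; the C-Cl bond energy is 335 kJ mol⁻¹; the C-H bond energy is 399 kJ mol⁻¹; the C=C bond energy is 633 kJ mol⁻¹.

ΔH ≈ −40 kJ

Bonds broken (reactants):
  C-C: 2 × 355 = 710
  C-H: 8 × 399 = 3192
  C=C: 1 × 633 = 633
  H-Cl: 1 × 416 = 416
  Σ(broken) = 4951 kJ
Bonds formed (products):
  C-C: 3 × 355 = 1065
  C-Cl: 1 × 335 = 335
  C-H: 9 × 399 = 3591
  Σ(formed) = 4991 kJ
ΔH = Σ(broken) − Σ(formed) = 4951 − 4991 = −40 kJ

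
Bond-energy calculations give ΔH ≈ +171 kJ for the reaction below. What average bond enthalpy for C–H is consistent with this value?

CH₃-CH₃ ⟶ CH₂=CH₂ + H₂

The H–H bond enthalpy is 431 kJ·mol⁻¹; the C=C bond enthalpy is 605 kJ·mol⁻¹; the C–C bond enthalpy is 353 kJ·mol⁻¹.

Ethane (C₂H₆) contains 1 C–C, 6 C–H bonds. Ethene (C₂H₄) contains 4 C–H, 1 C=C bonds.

D(C–H) ≈ 427 kJ/mol

Let D be the C–H bond energy.
Σ(broken) = 1×353 + 6×D = 353 + 6D
Σ(formed) = 4×D + 1×605 + 1×431 = 1036 + 4D
ΔH = Σ(broken) − Σ(formed) = (353 + 6D) − (1036 + 4D) = −683 + 2D
Setting this equal to +171 kJ gives 2D = 854, so D = 427 kJ/mol.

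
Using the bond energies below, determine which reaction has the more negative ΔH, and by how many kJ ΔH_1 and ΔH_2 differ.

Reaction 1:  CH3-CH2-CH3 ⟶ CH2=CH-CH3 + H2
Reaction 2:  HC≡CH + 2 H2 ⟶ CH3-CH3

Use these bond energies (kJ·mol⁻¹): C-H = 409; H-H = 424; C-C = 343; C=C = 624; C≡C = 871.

Reaction 1:
  Bonds broken (reactants):
    C-C: 2 × 343 = 686
    C-H: 8 × 409 = 3272
    Σ(broken) = 3958 kJ
  Bonds formed (products):
    C-C: 1 × 343 = 343
    C-H: 6 × 409 = 2454
    C=C: 1 × 624 = 624
    H-H: 1 × 424 = 424
    Σ(formed) = 3845 kJ
  ΔH_1 = 3958 − 3845 = +113 kJ
Reaction 2:
  Bonds broken (reactants):
    C≡C: 1 × 871 = 871
    C-H: 2 × 409 = 818
    H-H: 2 × 424 = 848
    Σ(broken) = 2537 kJ
  Bonds formed (products):
    C-C: 1 × 343 = 343
    C-H: 6 × 409 = 2454
    Σ(formed) = 2797 kJ
  ΔH_2 = 2537 − 2797 = −260 kJ
ΔH_1 − ΔH_2 = +373 kJ, so reaction 2 has the more negative ΔH; |ΔH_1 − ΔH_2| = 373 kJ.

Reaction 2, by 373 kJ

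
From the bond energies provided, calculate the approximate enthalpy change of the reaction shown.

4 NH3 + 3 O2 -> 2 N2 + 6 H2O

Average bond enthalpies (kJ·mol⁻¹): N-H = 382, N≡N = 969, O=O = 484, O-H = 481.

ΔH ≈ −1674 kJ

Bonds broken (reactants):
  N-H: 12 × 382 = 4584
  O=O: 3 × 484 = 1452
  Σ(broken) = 6036 kJ
Bonds formed (products):
  N≡N: 2 × 969 = 1938
  O-H: 12 × 481 = 5772
  Σ(formed) = 7710 kJ
ΔH = Σ(broken) − Σ(formed) = 6036 − 7710 = −1674 kJ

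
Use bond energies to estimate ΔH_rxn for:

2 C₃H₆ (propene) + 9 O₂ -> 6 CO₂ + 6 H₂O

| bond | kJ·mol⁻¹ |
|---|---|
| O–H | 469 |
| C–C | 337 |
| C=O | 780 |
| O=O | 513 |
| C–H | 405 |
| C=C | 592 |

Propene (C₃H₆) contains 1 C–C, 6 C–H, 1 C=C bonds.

ΔH ≈ −3653 kJ

Bonds broken (reactants):
  C–C: 2 × 337 = 674
  C–H: 12 × 405 = 4860
  C=C: 2 × 592 = 1184
  O=O: 9 × 513 = 4617
  Σ(broken) = 11335 kJ
Bonds formed (products):
  C=O: 12 × 780 = 9360
  O–H: 12 × 469 = 5628
  Σ(formed) = 14988 kJ
ΔH = Σ(broken) − Σ(formed) = 11335 − 14988 = −3653 kJ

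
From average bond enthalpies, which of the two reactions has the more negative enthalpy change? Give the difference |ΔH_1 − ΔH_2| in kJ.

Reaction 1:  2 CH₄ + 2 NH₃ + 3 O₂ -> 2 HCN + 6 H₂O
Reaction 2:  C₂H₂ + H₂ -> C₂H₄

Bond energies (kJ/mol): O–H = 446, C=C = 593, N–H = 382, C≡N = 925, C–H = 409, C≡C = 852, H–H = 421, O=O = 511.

Reaction 1:
  Bonds broken (reactants):
    C–H: 8 × 409 = 3272
    N–H: 6 × 382 = 2292
    O=O: 3 × 511 = 1533
    Σ(broken) = 7097 kJ
  Bonds formed (products):
    C≡N: 2 × 925 = 1850
    C–H: 2 × 409 = 818
    O–H: 12 × 446 = 5352
    Σ(formed) = 8020 kJ
  ΔH_1 = 7097 − 8020 = −923 kJ
Reaction 2:
  Bonds broken (reactants):
    C≡C: 1 × 852 = 852
    C–H: 2 × 409 = 818
    H–H: 1 × 421 = 421
    Σ(broken) = 2091 kJ
  Bonds formed (products):
    C–H: 4 × 409 = 1636
    C=C: 1 × 593 = 593
    Σ(formed) = 2229 kJ
  ΔH_2 = 2091 − 2229 = −138 kJ
ΔH_1 − ΔH_2 = −785 kJ, so reaction 1 has the more negative ΔH; |ΔH_1 − ΔH_2| = 785 kJ.

Reaction 1, by 785 kJ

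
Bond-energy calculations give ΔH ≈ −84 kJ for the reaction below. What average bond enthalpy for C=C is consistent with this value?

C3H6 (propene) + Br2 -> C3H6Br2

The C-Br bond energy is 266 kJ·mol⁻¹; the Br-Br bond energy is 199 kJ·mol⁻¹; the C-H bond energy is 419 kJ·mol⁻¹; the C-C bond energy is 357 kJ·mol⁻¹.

D(C=C) ≈ 606 kJ/mol

Let D be the C=C bond energy.
Σ(broken) = 1×199 + 1×357 + 6×419 + 1×D = 3070 + D
Σ(formed) = 2×266 + 2×357 + 6×419 = 3760
ΔH = Σ(broken) − Σ(formed) = (3070 + D) − (3760) = −690 + D
Setting this equal to −84 kJ gives D = 606 kJ/mol.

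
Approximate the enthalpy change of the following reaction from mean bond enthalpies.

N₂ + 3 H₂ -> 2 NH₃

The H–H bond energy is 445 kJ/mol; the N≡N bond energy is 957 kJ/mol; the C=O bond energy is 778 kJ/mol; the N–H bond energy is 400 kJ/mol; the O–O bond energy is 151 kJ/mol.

Bonds broken (reactants):
  H–H: 3 × 445 = 1335
  N≡N: 1 × 957 = 957
  Σ(broken) = 2292 kJ
Bonds formed (products):
  N–H: 6 × 400 = 2400
  Σ(formed) = 2400 kJ
ΔH = Σ(broken) − Σ(formed) = 2292 − 2400 = −108 kJ

ΔH ≈ −108 kJ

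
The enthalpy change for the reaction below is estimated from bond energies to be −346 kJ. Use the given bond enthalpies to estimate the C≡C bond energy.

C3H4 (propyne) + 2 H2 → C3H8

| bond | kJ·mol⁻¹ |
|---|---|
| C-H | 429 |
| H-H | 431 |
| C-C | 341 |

D(C≡C) ≈ 849 kJ/mol

Let D be the C≡C bond energy.
Σ(broken) = 1×D + 1×341 + 4×429 + 2×431 = 2919 + D
Σ(formed) = 2×341 + 8×429 = 4114
ΔH = Σ(broken) − Σ(formed) = (2919 + D) − (4114) = −1195 + D
Setting this equal to −346 kJ gives D = 849 kJ/mol.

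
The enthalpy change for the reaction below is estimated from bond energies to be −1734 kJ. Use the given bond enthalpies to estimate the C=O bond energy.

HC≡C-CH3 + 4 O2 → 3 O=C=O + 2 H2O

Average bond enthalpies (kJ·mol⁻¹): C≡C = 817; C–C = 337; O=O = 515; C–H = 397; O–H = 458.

Let D be the C=O bond energy.
Σ(broken) = 1×817 + 1×337 + 4×397 + 4×515 = 4802
Σ(formed) = 6×D + 4×458 = 1832 + 6D
ΔH = Σ(broken) − Σ(formed) = (4802) − (1832 + 6D) = +2970 − 6D
Setting this equal to −1734 kJ gives 6D = 4704, so D = 784 kJ/mol.

D(C=O) ≈ 784 kJ/mol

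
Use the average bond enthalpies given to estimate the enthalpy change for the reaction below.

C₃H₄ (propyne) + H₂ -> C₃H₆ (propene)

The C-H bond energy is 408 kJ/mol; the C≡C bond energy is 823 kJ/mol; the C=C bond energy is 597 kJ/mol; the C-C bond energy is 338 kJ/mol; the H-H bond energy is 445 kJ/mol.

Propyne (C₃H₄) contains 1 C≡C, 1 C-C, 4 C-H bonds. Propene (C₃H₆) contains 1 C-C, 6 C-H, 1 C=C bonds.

Bonds broken (reactants):
  C≡C: 1 × 823 = 823
  C-C: 1 × 338 = 338
  C-H: 4 × 408 = 1632
  H-H: 1 × 445 = 445
  Σ(broken) = 3238 kJ
Bonds formed (products):
  C-C: 1 × 338 = 338
  C-H: 6 × 408 = 2448
  C=C: 1 × 597 = 597
  Σ(formed) = 3383 kJ
ΔH = Σ(broken) − Σ(formed) = 3238 − 3383 = −145 kJ

ΔH ≈ −145 kJ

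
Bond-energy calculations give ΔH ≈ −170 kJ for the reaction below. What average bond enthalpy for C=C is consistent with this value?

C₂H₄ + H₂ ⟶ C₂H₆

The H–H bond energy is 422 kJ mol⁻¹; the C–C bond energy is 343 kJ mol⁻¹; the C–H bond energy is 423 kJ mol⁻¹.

D(C=C) ≈ 597 kJ/mol

Let D be the C=C bond energy.
Σ(broken) = 4×423 + 1×D + 1×422 = 2114 + D
Σ(formed) = 1×343 + 6×423 = 2881
ΔH = Σ(broken) − Σ(formed) = (2114 + D) − (2881) = −767 + D
Setting this equal to −170 kJ gives D = 597 kJ/mol.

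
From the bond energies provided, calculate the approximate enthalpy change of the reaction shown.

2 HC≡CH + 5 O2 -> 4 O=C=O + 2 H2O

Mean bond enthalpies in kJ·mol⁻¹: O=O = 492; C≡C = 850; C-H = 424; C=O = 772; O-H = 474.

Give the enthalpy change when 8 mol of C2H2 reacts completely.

ΔH = −8864 kJ

Bonds broken (reactants):
  C≡C: 2 × 850 = 1700
  C-H: 4 × 424 = 1696
  O=O: 5 × 492 = 2460
  Σ(broken) = 5856 kJ
Bonds formed (products):
  C=O: 8 × 772 = 6176
  O-H: 4 × 474 = 1896
  Σ(formed) = 8072 kJ
ΔH = Σ(broken) − Σ(formed) = 5856 − 8072 = −2216 kJ
For 4× the reaction as written: 4 × (−2216) = −8864 kJ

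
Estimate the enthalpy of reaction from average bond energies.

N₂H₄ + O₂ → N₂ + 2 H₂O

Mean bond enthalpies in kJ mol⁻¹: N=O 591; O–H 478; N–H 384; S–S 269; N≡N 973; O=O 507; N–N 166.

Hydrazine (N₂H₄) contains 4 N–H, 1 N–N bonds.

ΔH ≈ −676 kJ

Bonds broken (reactants):
  N–H: 4 × 384 = 1536
  N–N: 1 × 166 = 166
  O=O: 1 × 507 = 507
  Σ(broken) = 2209 kJ
Bonds formed (products):
  N≡N: 1 × 973 = 973
  O–H: 4 × 478 = 1912
  Σ(formed) = 2885 kJ
ΔH = Σ(broken) − Σ(formed) = 2209 − 2885 = −676 kJ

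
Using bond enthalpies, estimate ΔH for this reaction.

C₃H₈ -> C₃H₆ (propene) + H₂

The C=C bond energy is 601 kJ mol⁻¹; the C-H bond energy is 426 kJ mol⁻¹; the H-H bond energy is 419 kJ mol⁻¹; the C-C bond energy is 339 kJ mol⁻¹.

ΔH ≈ +171 kJ

Bonds broken (reactants):
  C-C: 2 × 339 = 678
  C-H: 8 × 426 = 3408
  Σ(broken) = 4086 kJ
Bonds formed (products):
  C-C: 1 × 339 = 339
  C-H: 6 × 426 = 2556
  C=C: 1 × 601 = 601
  H-H: 1 × 419 = 419
  Σ(formed) = 3915 kJ
ΔH = Σ(broken) − Σ(formed) = 4086 − 3915 = +171 kJ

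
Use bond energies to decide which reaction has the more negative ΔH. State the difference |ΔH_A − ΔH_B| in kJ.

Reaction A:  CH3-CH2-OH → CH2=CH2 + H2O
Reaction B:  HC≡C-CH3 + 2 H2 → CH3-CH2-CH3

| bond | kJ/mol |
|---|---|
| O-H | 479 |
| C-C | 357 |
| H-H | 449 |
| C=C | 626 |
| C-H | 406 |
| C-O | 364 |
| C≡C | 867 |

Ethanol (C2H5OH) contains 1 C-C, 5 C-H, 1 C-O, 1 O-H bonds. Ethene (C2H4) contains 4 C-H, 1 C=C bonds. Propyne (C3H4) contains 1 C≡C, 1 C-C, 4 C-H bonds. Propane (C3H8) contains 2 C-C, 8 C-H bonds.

Reaction B, by 238 kJ

Reaction A:
  Bonds broken (reactants):
    C-C: 1 × 357 = 357
    C-H: 5 × 406 = 2030
    C-O: 1 × 364 = 364
    O-H: 1 × 479 = 479
    Σ(broken) = 3230 kJ
  Bonds formed (products):
    C-H: 4 × 406 = 1624
    C=C: 1 × 626 = 626
    O-H: 2 × 479 = 958
    Σ(formed) = 3208 kJ
  ΔH_A = 3230 − 3208 = +22 kJ
Reaction B:
  Bonds broken (reactants):
    C≡C: 1 × 867 = 867
    C-C: 1 × 357 = 357
    C-H: 4 × 406 = 1624
    H-H: 2 × 449 = 898
    Σ(broken) = 3746 kJ
  Bonds formed (products):
    C-C: 2 × 357 = 714
    C-H: 8 × 406 = 3248
    Σ(formed) = 3962 kJ
  ΔH_B = 3746 − 3962 = −216 kJ
ΔH_A − ΔH_B = +238 kJ, so reaction B has the more negative ΔH; |ΔH_A − ΔH_B| = 238 kJ.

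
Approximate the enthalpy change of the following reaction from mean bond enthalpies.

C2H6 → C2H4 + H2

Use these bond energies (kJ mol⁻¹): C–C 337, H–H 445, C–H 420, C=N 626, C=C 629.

Bonds broken (reactants):
  C–C: 1 × 337 = 337
  C–H: 6 × 420 = 2520
  Σ(broken) = 2857 kJ
Bonds formed (products):
  C–H: 4 × 420 = 1680
  C=C: 1 × 629 = 629
  H–H: 1 × 445 = 445
  Σ(formed) = 2754 kJ
ΔH = Σ(broken) − Σ(formed) = 2857 − 2754 = +103 kJ

ΔH ≈ +103 kJ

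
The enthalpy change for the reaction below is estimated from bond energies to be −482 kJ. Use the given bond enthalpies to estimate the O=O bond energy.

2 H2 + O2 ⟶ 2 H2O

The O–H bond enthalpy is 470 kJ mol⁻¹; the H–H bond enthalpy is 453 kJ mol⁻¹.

Let D be the O=O bond energy.
Σ(broken) = 2×453 + 1×D = 906 + D
Σ(formed) = 4×470 = 1880
ΔH = Σ(broken) − Σ(formed) = (906 + D) − (1880) = −974 + D
Setting this equal to −482 kJ gives D = 492 kJ/mol.

D(O=O) ≈ 492 kJ/mol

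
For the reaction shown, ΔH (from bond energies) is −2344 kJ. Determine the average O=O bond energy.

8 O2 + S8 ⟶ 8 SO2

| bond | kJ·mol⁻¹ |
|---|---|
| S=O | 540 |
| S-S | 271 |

D(O=O) ≈ 516 kJ/mol

Let D be the O=O bond energy.
Σ(broken) = 8×D + 8×271 = 2168 + 8D
Σ(formed) = 16×540 = 8640
ΔH = Σ(broken) − Σ(formed) = (2168 + 8D) − (8640) = −6472 + 8D
Setting this equal to −2344 kJ gives 8D = 4128, so D = 516 kJ/mol.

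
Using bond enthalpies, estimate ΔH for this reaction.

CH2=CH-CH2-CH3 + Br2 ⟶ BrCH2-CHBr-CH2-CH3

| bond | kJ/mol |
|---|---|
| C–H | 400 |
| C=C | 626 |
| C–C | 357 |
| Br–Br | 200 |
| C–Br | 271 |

ΔH ≈ −73 kJ

Bonds broken (reactants):
  Br–Br: 1 × 200 = 200
  C–C: 2 × 357 = 714
  C–H: 8 × 400 = 3200
  C=C: 1 × 626 = 626
  Σ(broken) = 4740 kJ
Bonds formed (products):
  C–Br: 2 × 271 = 542
  C–C: 3 × 357 = 1071
  C–H: 8 × 400 = 3200
  Σ(formed) = 4813 kJ
ΔH = Σ(broken) − Σ(formed) = 4740 − 4813 = −73 kJ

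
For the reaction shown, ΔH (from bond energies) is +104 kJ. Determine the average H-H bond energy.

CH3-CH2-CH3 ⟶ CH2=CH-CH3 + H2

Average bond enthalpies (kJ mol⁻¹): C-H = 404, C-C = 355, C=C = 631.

Let D be the H-H bond energy.
Σ(broken) = 2×355 + 8×404 = 3942
Σ(formed) = 1×355 + 6×404 + 1×631 + 1×D = 3410 + D
ΔH = Σ(broken) − Σ(formed) = (3942) − (3410 + D) = +532 − D
Setting this equal to +104 kJ gives D = 428 kJ/mol.

D(H-H) ≈ 428 kJ/mol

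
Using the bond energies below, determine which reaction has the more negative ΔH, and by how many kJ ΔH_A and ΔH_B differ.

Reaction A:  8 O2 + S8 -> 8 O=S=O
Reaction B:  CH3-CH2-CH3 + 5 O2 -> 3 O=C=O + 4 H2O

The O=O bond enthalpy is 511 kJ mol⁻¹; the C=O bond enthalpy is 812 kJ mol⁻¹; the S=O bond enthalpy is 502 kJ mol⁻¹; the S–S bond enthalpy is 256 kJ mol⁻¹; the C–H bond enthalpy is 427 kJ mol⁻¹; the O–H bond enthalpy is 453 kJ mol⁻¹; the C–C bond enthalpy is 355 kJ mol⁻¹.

Reaction A:
  Bonds broken (reactants):
    O=O: 8 × 511 = 4088
    S–S: 8 × 256 = 2048
    Σ(broken) = 6136 kJ
  Bonds formed (products):
    S=O: 16 × 502 = 8032
    Σ(formed) = 8032 kJ
  ΔH_A = 6136 − 8032 = −1896 kJ
Reaction B:
  Bonds broken (reactants):
    C–C: 2 × 355 = 710
    C–H: 8 × 427 = 3416
    O=O: 5 × 511 = 2555
    Σ(broken) = 6681 kJ
  Bonds formed (products):
    C=O: 6 × 812 = 4872
    O–H: 8 × 453 = 3624
    Σ(formed) = 8496 kJ
  ΔH_B = 6681 − 8496 = −1815 kJ
ΔH_A − ΔH_B = −81 kJ, so reaction A has the more negative ΔH; |ΔH_A − ΔH_B| = 81 kJ.

Reaction A, by 81 kJ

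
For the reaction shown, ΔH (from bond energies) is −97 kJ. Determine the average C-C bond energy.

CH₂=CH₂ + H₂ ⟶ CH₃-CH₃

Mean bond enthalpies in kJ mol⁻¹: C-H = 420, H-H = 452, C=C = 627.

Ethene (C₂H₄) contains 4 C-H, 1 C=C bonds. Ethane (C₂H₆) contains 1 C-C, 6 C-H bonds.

D(C-C) ≈ 336 kJ/mol

Let D be the C-C bond energy.
Σ(broken) = 4×420 + 1×627 + 1×452 = 2759
Σ(formed) = 1×D + 6×420 = 2520 + D
ΔH = Σ(broken) − Σ(formed) = (2759) − (2520 + D) = +239 − D
Setting this equal to −97 kJ gives D = 336 kJ/mol.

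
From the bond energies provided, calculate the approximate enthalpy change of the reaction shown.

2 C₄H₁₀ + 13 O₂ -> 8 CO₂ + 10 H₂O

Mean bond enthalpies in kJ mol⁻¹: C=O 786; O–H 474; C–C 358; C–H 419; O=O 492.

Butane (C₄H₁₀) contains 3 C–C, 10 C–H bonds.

Bonds broken (reactants):
  C–C: 6 × 358 = 2148
  C–H: 20 × 419 = 8380
  O=O: 13 × 492 = 6396
  Σ(broken) = 16924 kJ
Bonds formed (products):
  C=O: 16 × 786 = 12576
  O–H: 20 × 474 = 9480
  Σ(formed) = 22056 kJ
ΔH = Σ(broken) − Σ(formed) = 16924 − 22056 = −5132 kJ

ΔH ≈ −5132 kJ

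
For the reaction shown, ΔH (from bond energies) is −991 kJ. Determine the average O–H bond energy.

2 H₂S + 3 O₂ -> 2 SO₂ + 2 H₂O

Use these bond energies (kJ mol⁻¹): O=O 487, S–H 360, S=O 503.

Let D be the O–H bond energy.
Σ(broken) = 3×487 + 4×360 = 2901
Σ(formed) = 4×D + 4×503 = 2012 + 4D
ΔH = Σ(broken) − Σ(formed) = (2901) − (2012 + 4D) = +889 − 4D
Setting this equal to −991 kJ gives 4D = 1880, so D = 470 kJ/mol.

D(O–H) ≈ 470 kJ/mol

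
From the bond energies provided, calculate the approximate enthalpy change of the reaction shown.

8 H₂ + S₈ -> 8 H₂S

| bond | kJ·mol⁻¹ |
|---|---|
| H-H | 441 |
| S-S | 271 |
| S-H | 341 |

ΔH ≈ +240 kJ

Bonds broken (reactants):
  H-H: 8 × 441 = 3528
  S-S: 8 × 271 = 2168
  Σ(broken) = 5696 kJ
Bonds formed (products):
  S-H: 16 × 341 = 5456
  Σ(formed) = 5456 kJ
ΔH = Σ(broken) − Σ(formed) = 5696 − 5456 = +240 kJ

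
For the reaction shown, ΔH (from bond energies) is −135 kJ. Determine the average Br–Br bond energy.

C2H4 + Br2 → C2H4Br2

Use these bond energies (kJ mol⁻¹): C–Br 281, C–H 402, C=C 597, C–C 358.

Let D be the Br–Br bond energy.
Σ(broken) = 1×D + 4×402 + 1×597 = 2205 + D
Σ(formed) = 2×281 + 1×358 + 4×402 = 2528
ΔH = Σ(broken) − Σ(formed) = (2205 + D) − (2528) = −323 + D
Setting this equal to −135 kJ gives D = 188 kJ/mol.

D(Br–Br) ≈ 188 kJ/mol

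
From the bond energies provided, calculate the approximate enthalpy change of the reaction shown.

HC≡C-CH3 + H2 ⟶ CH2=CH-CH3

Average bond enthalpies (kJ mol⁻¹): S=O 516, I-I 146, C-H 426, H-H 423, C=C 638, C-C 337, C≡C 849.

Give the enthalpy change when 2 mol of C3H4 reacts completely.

Bonds broken (reactants):
  C≡C: 1 × 849 = 849
  C-C: 1 × 337 = 337
  C-H: 4 × 426 = 1704
  H-H: 1 × 423 = 423
  Σ(broken) = 3313 kJ
Bonds formed (products):
  C-C: 1 × 337 = 337
  C-H: 6 × 426 = 2556
  C=C: 1 × 638 = 638
  Σ(formed) = 3531 kJ
ΔH = Σ(broken) − Σ(formed) = 3313 − 3531 = −218 kJ
For 2× the reaction as written: 2 × (−218) = −436 kJ

ΔH = −436 kJ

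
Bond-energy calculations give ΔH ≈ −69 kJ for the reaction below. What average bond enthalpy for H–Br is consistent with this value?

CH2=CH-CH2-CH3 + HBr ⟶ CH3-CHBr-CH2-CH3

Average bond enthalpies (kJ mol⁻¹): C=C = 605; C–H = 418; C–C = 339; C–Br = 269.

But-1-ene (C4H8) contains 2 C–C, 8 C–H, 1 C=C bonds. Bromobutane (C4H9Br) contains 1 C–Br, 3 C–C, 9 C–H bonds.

Let D be the H–Br bond energy.
Σ(broken) = 2×339 + 8×418 + 1×605 + 1×D = 4627 + D
Σ(formed) = 1×269 + 3×339 + 9×418 = 5048
ΔH = Σ(broken) − Σ(formed) = (4627 + D) − (5048) = −421 + D
Setting this equal to −69 kJ gives D = 352 kJ/mol.

D(H–Br) ≈ 352 kJ/mol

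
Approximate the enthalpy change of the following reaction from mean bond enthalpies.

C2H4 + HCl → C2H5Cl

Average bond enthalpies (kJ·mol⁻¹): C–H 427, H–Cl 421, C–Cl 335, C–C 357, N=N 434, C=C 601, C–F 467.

Bonds broken (reactants):
  C–H: 4 × 427 = 1708
  C=C: 1 × 601 = 601
  H–Cl: 1 × 421 = 421
  Σ(broken) = 2730 kJ
Bonds formed (products):
  C–C: 1 × 357 = 357
  C–Cl: 1 × 335 = 335
  C–H: 5 × 427 = 2135
  Σ(formed) = 2827 kJ
ΔH = Σ(broken) − Σ(formed) = 2730 − 2827 = −97 kJ

ΔH ≈ −97 kJ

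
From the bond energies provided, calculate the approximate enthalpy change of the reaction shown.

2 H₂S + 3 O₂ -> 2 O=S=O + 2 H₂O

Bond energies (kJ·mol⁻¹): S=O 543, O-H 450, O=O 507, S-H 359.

Bonds broken (reactants):
  O=O: 3 × 507 = 1521
  S-H: 4 × 359 = 1436
  Σ(broken) = 2957 kJ
Bonds formed (products):
  O-H: 4 × 450 = 1800
  S=O: 4 × 543 = 2172
  Σ(formed) = 3972 kJ
ΔH = Σ(broken) − Σ(formed) = 2957 − 3972 = −1015 kJ

ΔH ≈ −1015 kJ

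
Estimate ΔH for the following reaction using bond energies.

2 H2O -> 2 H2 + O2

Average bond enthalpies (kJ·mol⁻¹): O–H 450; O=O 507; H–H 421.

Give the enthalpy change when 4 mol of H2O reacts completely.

ΔH = +902 kJ

Bonds broken (reactants):
  O–H: 4 × 450 = 1800
  Σ(broken) = 1800 kJ
Bonds formed (products):
  H–H: 2 × 421 = 842
  O=O: 1 × 507 = 507
  Σ(formed) = 1349 kJ
ΔH = Σ(broken) − Σ(formed) = 1800 − 1349 = +451 kJ
For 2× the reaction as written: 2 × (+451) = +902 kJ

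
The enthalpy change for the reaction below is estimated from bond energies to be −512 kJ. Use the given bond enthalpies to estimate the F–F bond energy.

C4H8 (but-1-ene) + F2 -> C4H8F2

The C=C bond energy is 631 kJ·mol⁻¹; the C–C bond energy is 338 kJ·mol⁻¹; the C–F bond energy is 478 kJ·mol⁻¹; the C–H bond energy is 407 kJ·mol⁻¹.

D(F–F) ≈ 151 kJ/mol

Let D be the F–F bond energy.
Σ(broken) = 2×338 + 8×407 + 1×631 + 1×D = 4563 + D
Σ(formed) = 3×338 + 2×478 + 8×407 = 5226
ΔH = Σ(broken) − Σ(formed) = (4563 + D) − (5226) = −663 + D
Setting this equal to −512 kJ gives D = 151 kJ/mol.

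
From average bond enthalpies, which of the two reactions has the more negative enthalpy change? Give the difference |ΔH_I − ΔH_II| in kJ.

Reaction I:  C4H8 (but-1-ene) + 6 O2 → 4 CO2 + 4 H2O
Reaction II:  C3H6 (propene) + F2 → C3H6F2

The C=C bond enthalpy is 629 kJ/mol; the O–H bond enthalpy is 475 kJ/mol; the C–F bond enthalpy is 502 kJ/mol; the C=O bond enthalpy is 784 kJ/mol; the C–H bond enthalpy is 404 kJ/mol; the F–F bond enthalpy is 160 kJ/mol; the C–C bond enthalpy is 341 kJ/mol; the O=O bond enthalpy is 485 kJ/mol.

Reaction I:
  Bonds broken (reactants):
    C–C: 2 × 341 = 682
    C–H: 8 × 404 = 3232
    C=C: 1 × 629 = 629
    O=O: 6 × 485 = 2910
    Σ(broken) = 7453 kJ
  Bonds formed (products):
    C=O: 8 × 784 = 6272
    O–H: 8 × 475 = 3800
    Σ(formed) = 10072 kJ
  ΔH_I = 7453 − 10072 = −2619 kJ
Reaction II:
  Bonds broken (reactants):
    C–C: 1 × 341 = 341
    C–H: 6 × 404 = 2424
    C=C: 1 × 629 = 629
    F–F: 1 × 160 = 160
    Σ(broken) = 3554 kJ
  Bonds formed (products):
    C–C: 2 × 341 = 682
    C–F: 2 × 502 = 1004
    C–H: 6 × 404 = 2424
    Σ(formed) = 4110 kJ
  ΔH_II = 3554 − 4110 = −556 kJ
ΔH_I − ΔH_II = −2063 kJ, so reaction I has the more negative ΔH; |ΔH_I − ΔH_II| = 2063 kJ.

Reaction I, by 2063 kJ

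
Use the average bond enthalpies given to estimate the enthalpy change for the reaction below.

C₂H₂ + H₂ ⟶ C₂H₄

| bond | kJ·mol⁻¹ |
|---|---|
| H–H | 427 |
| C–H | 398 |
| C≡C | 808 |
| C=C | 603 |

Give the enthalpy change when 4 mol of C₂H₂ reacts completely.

ΔH = −656 kJ

Bonds broken (reactants):
  C≡C: 1 × 808 = 808
  C–H: 2 × 398 = 796
  H–H: 1 × 427 = 427
  Σ(broken) = 2031 kJ
Bonds formed (products):
  C–H: 4 × 398 = 1592
  C=C: 1 × 603 = 603
  Σ(formed) = 2195 kJ
ΔH = Σ(broken) − Σ(formed) = 2031 − 2195 = −164 kJ
For 4× the reaction as written: 4 × (−164) = −656 kJ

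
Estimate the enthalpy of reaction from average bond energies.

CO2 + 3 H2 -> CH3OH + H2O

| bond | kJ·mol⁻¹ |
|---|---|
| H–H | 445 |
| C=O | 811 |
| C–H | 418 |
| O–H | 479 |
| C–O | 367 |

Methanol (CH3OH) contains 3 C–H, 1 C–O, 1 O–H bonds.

Bonds broken (reactants):
  C=O: 2 × 811 = 1622
  H–H: 3 × 445 = 1335
  Σ(broken) = 2957 kJ
Bonds formed (products):
  C–H: 3 × 418 = 1254
  C–O: 1 × 367 = 367
  O–H: 3 × 479 = 1437
  Σ(formed) = 3058 kJ
ΔH = Σ(broken) − Σ(formed) = 2957 − 3058 = −101 kJ

ΔH ≈ −101 kJ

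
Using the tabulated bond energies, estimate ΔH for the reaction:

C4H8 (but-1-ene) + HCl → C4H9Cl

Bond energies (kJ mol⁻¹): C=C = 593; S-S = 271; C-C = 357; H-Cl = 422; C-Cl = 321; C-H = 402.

Bonds broken (reactants):
  C-C: 2 × 357 = 714
  C-H: 8 × 402 = 3216
  C=C: 1 × 593 = 593
  H-Cl: 1 × 422 = 422
  Σ(broken) = 4945 kJ
Bonds formed (products):
  C-C: 3 × 357 = 1071
  C-Cl: 1 × 321 = 321
  C-H: 9 × 402 = 3618
  Σ(formed) = 5010 kJ
ΔH = Σ(broken) − Σ(formed) = 4945 − 5010 = −65 kJ

ΔH ≈ −65 kJ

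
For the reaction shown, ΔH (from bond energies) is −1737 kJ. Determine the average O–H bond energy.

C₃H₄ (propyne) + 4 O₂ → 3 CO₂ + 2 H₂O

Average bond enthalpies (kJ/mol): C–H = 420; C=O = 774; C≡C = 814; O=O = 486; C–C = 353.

Let D be the O–H bond energy.
Σ(broken) = 1×814 + 1×353 + 4×420 + 4×486 = 4791
Σ(formed) = 6×774 + 4×D = 4644 + 4D
ΔH = Σ(broken) − Σ(formed) = (4791) − (4644 + 4D) = +147 − 4D
Setting this equal to −1737 kJ gives 4D = 1884, so D = 471 kJ/mol.

D(O–H) ≈ 471 kJ/mol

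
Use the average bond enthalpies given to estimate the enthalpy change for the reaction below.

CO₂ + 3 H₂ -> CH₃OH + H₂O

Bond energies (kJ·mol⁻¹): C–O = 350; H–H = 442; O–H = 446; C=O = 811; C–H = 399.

Bonds broken (reactants):
  C=O: 2 × 811 = 1622
  H–H: 3 × 442 = 1326
  Σ(broken) = 2948 kJ
Bonds formed (products):
  C–H: 3 × 399 = 1197
  C–O: 1 × 350 = 350
  O–H: 3 × 446 = 1338
  Σ(formed) = 2885 kJ
ΔH = Σ(broken) − Σ(formed) = 2948 − 2885 = +63 kJ

ΔH ≈ +63 kJ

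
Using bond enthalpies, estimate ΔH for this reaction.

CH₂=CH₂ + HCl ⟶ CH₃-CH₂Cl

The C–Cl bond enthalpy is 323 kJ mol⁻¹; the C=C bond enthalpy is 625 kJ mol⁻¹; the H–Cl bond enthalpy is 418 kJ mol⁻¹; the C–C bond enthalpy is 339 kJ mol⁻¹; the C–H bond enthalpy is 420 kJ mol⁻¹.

ΔH ≈ −39 kJ

Bonds broken (reactants):
  C–H: 4 × 420 = 1680
  C=C: 1 × 625 = 625
  H–Cl: 1 × 418 = 418
  Σ(broken) = 2723 kJ
Bonds formed (products):
  C–C: 1 × 339 = 339
  C–Cl: 1 × 323 = 323
  C–H: 5 × 420 = 2100
  Σ(formed) = 2762 kJ
ΔH = Σ(broken) − Σ(formed) = 2723 − 2762 = −39 kJ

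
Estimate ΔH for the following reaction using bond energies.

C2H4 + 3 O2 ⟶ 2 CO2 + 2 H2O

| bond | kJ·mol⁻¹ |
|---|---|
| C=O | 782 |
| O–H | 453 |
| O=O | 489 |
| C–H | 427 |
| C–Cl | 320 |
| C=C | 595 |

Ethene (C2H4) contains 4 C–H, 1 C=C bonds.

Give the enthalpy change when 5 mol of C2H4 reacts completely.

ΔH = −5850 kJ

Bonds broken (reactants):
  C–H: 4 × 427 = 1708
  C=C: 1 × 595 = 595
  O=O: 3 × 489 = 1467
  Σ(broken) = 3770 kJ
Bonds formed (products):
  C=O: 4 × 782 = 3128
  O–H: 4 × 453 = 1812
  Σ(formed) = 4940 kJ
ΔH = Σ(broken) − Σ(formed) = 3770 − 4940 = −1170 kJ
For 5× the reaction as written: 5 × (−1170) = −5850 kJ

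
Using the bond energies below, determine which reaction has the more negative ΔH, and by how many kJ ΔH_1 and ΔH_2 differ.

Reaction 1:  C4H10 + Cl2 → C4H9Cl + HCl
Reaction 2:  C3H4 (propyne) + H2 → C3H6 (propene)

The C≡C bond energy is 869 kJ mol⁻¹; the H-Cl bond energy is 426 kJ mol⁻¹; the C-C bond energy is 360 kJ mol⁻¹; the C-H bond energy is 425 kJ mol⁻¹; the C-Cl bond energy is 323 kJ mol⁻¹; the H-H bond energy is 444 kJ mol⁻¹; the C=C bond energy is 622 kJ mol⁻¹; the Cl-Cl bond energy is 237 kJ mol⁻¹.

Reaction 2, by 72 kJ

Reaction 1:
  Bonds broken (reactants):
    C-C: 3 × 360 = 1080
    C-H: 10 × 425 = 4250
    Cl-Cl: 1 × 237 = 237
    Σ(broken) = 5567 kJ
  Bonds formed (products):
    C-C: 3 × 360 = 1080
    C-Cl: 1 × 323 = 323
    C-H: 9 × 425 = 3825
    H-Cl: 1 × 426 = 426
    Σ(formed) = 5654 kJ
  ΔH_1 = 5567 − 5654 = −87 kJ
Reaction 2:
  Bonds broken (reactants):
    C≡C: 1 × 869 = 869
    C-C: 1 × 360 = 360
    C-H: 4 × 425 = 1700
    H-H: 1 × 444 = 444
    Σ(broken) = 3373 kJ
  Bonds formed (products):
    C-C: 1 × 360 = 360
    C-H: 6 × 425 = 2550
    C=C: 1 × 622 = 622
    Σ(formed) = 3532 kJ
  ΔH_2 = 3373 − 3532 = −159 kJ
ΔH_1 − ΔH_2 = +72 kJ, so reaction 2 has the more negative ΔH; |ΔH_1 − ΔH_2| = 72 kJ.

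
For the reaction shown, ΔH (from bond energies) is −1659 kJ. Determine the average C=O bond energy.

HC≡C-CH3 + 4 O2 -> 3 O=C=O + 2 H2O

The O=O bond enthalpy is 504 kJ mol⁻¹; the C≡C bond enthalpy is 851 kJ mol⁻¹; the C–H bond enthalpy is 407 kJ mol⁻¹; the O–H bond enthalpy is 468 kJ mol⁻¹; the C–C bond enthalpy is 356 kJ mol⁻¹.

Let D be the C=O bond energy.
Σ(broken) = 1×851 + 1×356 + 4×407 + 4×504 = 4851
Σ(formed) = 6×D + 4×468 = 1872 + 6D
ΔH = Σ(broken) − Σ(formed) = (4851) − (1872 + 6D) = +2979 − 6D
Setting this equal to −1659 kJ gives 6D = 4638, so D = 773 kJ/mol.

D(C=O) ≈ 773 kJ/mol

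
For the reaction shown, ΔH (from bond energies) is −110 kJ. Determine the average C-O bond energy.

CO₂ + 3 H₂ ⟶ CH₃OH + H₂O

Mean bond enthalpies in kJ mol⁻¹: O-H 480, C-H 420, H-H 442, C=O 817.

Let D be the C-O bond energy.
Σ(broken) = 2×817 + 3×442 = 2960
Σ(formed) = 3×420 + 1×D + 3×480 = 2700 + D
ΔH = Σ(broken) − Σ(formed) = (2960) − (2700 + D) = +260 − D
Setting this equal to −110 kJ gives D = 370 kJ/mol.

D(C-O) ≈ 370 kJ/mol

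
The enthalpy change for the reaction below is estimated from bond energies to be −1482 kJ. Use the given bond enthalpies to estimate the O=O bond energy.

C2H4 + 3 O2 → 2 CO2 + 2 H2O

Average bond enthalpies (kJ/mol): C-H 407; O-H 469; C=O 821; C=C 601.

D(O=O) ≈ 483 kJ/mol

Let D be the O=O bond energy.
Σ(broken) = 4×407 + 1×601 + 3×D = 2229 + 3D
Σ(formed) = 4×821 + 4×469 = 5160
ΔH = Σ(broken) − Σ(formed) = (2229 + 3D) − (5160) = −2931 + 3D
Setting this equal to −1482 kJ gives 3D = 1449, so D = 483 kJ/mol.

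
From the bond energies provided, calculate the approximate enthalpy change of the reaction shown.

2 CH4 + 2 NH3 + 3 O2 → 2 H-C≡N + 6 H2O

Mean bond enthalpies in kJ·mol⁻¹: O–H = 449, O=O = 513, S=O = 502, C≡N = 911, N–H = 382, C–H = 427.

Bonds broken (reactants):
  C–H: 8 × 427 = 3416
  N–H: 6 × 382 = 2292
  O=O: 3 × 513 = 1539
  Σ(broken) = 7247 kJ
Bonds formed (products):
  C≡N: 2 × 911 = 1822
  C–H: 2 × 427 = 854
  O–H: 12 × 449 = 5388
  Σ(formed) = 8064 kJ
ΔH = Σ(broken) − Σ(formed) = 7247 − 8064 = −817 kJ

ΔH ≈ −817 kJ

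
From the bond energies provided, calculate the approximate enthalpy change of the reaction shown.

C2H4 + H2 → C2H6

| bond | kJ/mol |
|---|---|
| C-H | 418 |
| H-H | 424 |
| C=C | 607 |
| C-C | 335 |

Bonds broken (reactants):
  C-H: 4 × 418 = 1672
  C=C: 1 × 607 = 607
  H-H: 1 × 424 = 424
  Σ(broken) = 2703 kJ
Bonds formed (products):
  C-C: 1 × 335 = 335
  C-H: 6 × 418 = 2508
  Σ(formed) = 2843 kJ
ΔH = Σ(broken) − Σ(formed) = 2703 − 2843 = −140 kJ

ΔH ≈ −140 kJ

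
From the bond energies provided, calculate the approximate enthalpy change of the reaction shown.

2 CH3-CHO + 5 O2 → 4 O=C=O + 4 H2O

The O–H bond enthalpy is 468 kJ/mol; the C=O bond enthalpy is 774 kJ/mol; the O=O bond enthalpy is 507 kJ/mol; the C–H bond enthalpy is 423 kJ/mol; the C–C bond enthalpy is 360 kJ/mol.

ΔH ≈ −1749 kJ

Bonds broken (reactants):
  C–C: 2 × 360 = 720
  C–H: 8 × 423 = 3384
  C=O: 2 × 774 = 1548
  O=O: 5 × 507 = 2535
  Σ(broken) = 8187 kJ
Bonds formed (products):
  C=O: 8 × 774 = 6192
  O–H: 8 × 468 = 3744
  Σ(formed) = 9936 kJ
ΔH = Σ(broken) − Σ(formed) = 8187 − 9936 = −1749 kJ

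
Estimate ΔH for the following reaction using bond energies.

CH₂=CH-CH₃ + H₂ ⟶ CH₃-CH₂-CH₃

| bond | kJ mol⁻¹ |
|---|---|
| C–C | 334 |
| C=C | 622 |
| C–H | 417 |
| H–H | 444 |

Bonds broken (reactants):
  C–C: 1 × 334 = 334
  C–H: 6 × 417 = 2502
  C=C: 1 × 622 = 622
  H–H: 1 × 444 = 444
  Σ(broken) = 3902 kJ
Bonds formed (products):
  C–C: 2 × 334 = 668
  C–H: 8 × 417 = 3336
  Σ(formed) = 4004 kJ
ΔH = Σ(broken) − Σ(formed) = 3902 − 4004 = −102 kJ

ΔH ≈ −102 kJ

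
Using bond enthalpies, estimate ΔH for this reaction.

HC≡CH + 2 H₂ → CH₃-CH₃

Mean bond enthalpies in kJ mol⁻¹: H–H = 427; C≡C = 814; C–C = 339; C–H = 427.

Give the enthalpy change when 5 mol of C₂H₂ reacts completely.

ΔH = −1895 kJ

Bonds broken (reactants):
  C≡C: 1 × 814 = 814
  C–H: 2 × 427 = 854
  H–H: 2 × 427 = 854
  Σ(broken) = 2522 kJ
Bonds formed (products):
  C–C: 1 × 339 = 339
  C–H: 6 × 427 = 2562
  Σ(formed) = 2901 kJ
ΔH = Σ(broken) − Σ(formed) = 2522 − 2901 = −379 kJ
For 5× the reaction as written: 5 × (−379) = −1895 kJ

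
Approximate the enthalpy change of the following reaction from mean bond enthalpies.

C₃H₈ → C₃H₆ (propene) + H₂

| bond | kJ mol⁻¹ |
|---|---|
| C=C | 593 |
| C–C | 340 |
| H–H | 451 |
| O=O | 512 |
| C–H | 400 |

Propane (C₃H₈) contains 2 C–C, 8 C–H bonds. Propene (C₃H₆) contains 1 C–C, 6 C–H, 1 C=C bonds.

ΔH ≈ +96 kJ

Bonds broken (reactants):
  C–C: 2 × 340 = 680
  C–H: 8 × 400 = 3200
  Σ(broken) = 3880 kJ
Bonds formed (products):
  C–C: 1 × 340 = 340
  C–H: 6 × 400 = 2400
  C=C: 1 × 593 = 593
  H–H: 1 × 451 = 451
  Σ(formed) = 3784 kJ
ΔH = Σ(broken) − Σ(formed) = 3880 − 3784 = +96 kJ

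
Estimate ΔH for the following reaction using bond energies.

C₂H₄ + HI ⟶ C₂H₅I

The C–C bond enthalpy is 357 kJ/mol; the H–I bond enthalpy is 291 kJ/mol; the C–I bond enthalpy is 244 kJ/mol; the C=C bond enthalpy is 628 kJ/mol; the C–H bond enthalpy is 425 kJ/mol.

Bonds broken (reactants):
  C–H: 4 × 425 = 1700
  C=C: 1 × 628 = 628
  H–I: 1 × 291 = 291
  Σ(broken) = 2619 kJ
Bonds formed (products):
  C–C: 1 × 357 = 357
  C–H: 5 × 425 = 2125
  C–I: 1 × 244 = 244
  Σ(formed) = 2726 kJ
ΔH = Σ(broken) − Σ(formed) = 2619 − 2726 = −107 kJ

ΔH ≈ −107 kJ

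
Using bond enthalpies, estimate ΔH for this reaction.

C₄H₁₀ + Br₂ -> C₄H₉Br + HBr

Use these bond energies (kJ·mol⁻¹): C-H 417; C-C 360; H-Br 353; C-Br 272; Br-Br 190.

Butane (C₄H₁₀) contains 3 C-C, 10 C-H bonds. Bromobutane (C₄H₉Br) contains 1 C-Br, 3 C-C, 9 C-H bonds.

Bonds broken (reactants):
  Br-Br: 1 × 190 = 190
  C-C: 3 × 360 = 1080
  C-H: 10 × 417 = 4170
  Σ(broken) = 5440 kJ
Bonds formed (products):
  C-Br: 1 × 272 = 272
  C-C: 3 × 360 = 1080
  C-H: 9 × 417 = 3753
  H-Br: 1 × 353 = 353
  Σ(formed) = 5458 kJ
ΔH = Σ(broken) − Σ(formed) = 5440 − 5458 = −18 kJ

ΔH ≈ −18 kJ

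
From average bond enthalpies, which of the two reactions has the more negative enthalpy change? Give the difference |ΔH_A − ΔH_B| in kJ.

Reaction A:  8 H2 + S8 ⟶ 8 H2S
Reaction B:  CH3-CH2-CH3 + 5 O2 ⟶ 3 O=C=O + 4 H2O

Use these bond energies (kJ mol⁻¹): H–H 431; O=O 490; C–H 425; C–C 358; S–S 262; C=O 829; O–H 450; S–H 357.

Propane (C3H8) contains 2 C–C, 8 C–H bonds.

Reaction A:
  Bonds broken (reactants):
    H–H: 8 × 431 = 3448
    S–S: 8 × 262 = 2096
    Σ(broken) = 5544 kJ
  Bonds formed (products):
    S–H: 16 × 357 = 5712
    Σ(formed) = 5712 kJ
  ΔH_A = 5544 − 5712 = −168 kJ
Reaction B:
  Bonds broken (reactants):
    C–C: 2 × 358 = 716
    C–H: 8 × 425 = 3400
    O=O: 5 × 490 = 2450
    Σ(broken) = 6566 kJ
  Bonds formed (products):
    C=O: 6 × 829 = 4974
    O–H: 8 × 450 = 3600
    Σ(formed) = 8574 kJ
  ΔH_B = 6566 − 8574 = −2008 kJ
ΔH_A − ΔH_B = +1840 kJ, so reaction B has the more negative ΔH; |ΔH_A − ΔH_B| = 1840 kJ.

Reaction B, by 1840 kJ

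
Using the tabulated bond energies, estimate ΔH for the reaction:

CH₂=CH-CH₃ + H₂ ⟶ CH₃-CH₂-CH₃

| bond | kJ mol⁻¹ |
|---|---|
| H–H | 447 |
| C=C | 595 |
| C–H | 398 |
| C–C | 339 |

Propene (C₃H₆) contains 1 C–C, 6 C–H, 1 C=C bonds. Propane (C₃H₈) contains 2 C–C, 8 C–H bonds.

ΔH ≈ −93 kJ

Bonds broken (reactants):
  C–C: 1 × 339 = 339
  C–H: 6 × 398 = 2388
  C=C: 1 × 595 = 595
  H–H: 1 × 447 = 447
  Σ(broken) = 3769 kJ
Bonds formed (products):
  C–C: 2 × 339 = 678
  C–H: 8 × 398 = 3184
  Σ(formed) = 3862 kJ
ΔH = Σ(broken) − Σ(formed) = 3769 − 3862 = −93 kJ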